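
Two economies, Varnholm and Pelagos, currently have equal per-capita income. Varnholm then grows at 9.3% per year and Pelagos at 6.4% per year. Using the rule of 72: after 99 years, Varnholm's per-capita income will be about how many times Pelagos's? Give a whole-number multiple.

about 16 times

Only the 2.9-point difference matters.
72/2.9 ≈ 24.83 years per doubling of the ratio; 99 years gives 3.99 doublings, so ≈ 16×.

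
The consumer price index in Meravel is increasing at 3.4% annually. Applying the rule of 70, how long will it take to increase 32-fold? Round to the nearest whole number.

around 103 years

Doubling time ≈ 70/3.4 = 20.59 years.
32 = 2^5, so 5 doublings → 103 years.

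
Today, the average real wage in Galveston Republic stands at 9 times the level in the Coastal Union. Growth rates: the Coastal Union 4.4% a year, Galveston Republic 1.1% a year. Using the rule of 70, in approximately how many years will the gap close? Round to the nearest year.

around 67 years

What matters is the difference: 3.3 pp.
Rule of 70 on the gap: the ratio halves every 70/3.3 ≈ 21.21 years.
A 9 times gap takes log₂(9) ≈ 3.17 halvings to close: 3.17 × 21.21 ≈ 67 years.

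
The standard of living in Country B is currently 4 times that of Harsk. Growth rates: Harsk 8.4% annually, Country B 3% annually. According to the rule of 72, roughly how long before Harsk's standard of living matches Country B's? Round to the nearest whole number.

What matters is the difference: 5.4 pp.
Rule of 72 on the gap: the ratio halves every 72/5.4 ≈ 13.33 years.
A 4 times gap closes after 2 halvings: 2 × 13.33 ≈ 27 years.

27 years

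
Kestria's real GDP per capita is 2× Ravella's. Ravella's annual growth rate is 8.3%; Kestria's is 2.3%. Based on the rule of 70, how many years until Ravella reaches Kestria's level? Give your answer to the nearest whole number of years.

≈ 12 years

The growth-rate gap is 8.3% − 2.3% = 6 percentage points.
So the ratio between them halves every 70/6 ≈ 11.67 years.
A 2× gap closes after 1 halving: 1 × 11.67 ≈ 12 years.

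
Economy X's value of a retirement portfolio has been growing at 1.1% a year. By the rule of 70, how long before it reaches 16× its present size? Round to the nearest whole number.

≈ 255 years

At 1.1% it doubles every 70/1.1 ≈ 63.64 years.
16 = 2^4, so 4 doublings → 255 years.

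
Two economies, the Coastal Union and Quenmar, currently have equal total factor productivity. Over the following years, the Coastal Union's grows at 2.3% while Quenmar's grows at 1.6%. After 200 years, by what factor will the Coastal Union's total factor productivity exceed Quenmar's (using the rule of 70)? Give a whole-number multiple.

about 4 times

Rate gap = 2.3% − 1.6% = 0.7 points.
The ratio doubles every 70/0.7 ≈ 100.00 years.
200/100.00 ≈ 2.00 doublings → ratio ≈ 2^2.00 ≈ 4.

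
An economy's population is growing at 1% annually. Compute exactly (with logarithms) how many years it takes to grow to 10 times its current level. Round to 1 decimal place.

231.4 years

t = ln(10) / ln(1 + 0.01) = 2.3026 / 0.009950 ≈ 231.42.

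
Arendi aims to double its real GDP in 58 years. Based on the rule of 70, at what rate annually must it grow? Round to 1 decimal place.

≈ 1.2%

70 / 58 ≈ 1.21, so about 1.2% annually.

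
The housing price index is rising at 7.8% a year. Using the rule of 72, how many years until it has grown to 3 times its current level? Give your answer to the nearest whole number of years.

about 15 years

One doubling takes 72/7.8 = 9.23 years.
Reaching 3× takes log₂(3) ≈ 1.58 doublings.
1.58 × 9.23 ≈ 15 years.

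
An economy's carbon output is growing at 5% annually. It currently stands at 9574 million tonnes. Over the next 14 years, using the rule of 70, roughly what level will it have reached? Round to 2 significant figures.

Doubling time ≈ 70/5 = 14.00 years.
14 years is 14/14.00 ≈ 1.00 doublings, a factor of 2^1.00 ≈ 2.00.
9574 × 2.00 ≈ 19000 million tonnes.

approximately 19000 million tonnes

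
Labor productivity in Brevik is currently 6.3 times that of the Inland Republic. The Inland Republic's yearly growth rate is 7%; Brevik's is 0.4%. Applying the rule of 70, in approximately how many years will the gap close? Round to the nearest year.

The growth-rate gap is 7% − 0.4% = 6.6 percentage points.
So the ratio between them halves every 70/6.6 ≈ 10.61 years.
A 6.3 times gap takes log₂(6.3) ≈ 2.66 halvings to close: 2.66 × 10.61 ≈ 28 years.

roughly 28 years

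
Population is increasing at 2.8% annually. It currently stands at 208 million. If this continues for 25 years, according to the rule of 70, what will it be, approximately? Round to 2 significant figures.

roughly 420 million

It doubles every 70/2.8 ≈ 25.00 years, so 25 years is 1.00 doublings.
2^1.00 ≈ 2.00; 208 × 2.00 ≈ 420 million.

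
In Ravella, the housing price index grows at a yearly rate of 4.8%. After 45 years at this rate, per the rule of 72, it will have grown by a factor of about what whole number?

At 4.8% one doubling takes ≈ 15.00 years; 45 years is 3 of them, so ×8.

around 8 times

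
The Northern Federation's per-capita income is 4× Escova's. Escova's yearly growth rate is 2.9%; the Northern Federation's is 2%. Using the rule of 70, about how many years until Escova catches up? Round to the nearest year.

roughly 156 years

Escova gains on the Northern Federation at 2.9% − 2% = 0.9 points a year.
At that relative rate the gap halves every 70/0.9 ≈ 77.78 years.
A 4× gap closes after 2 halvings: 2 × 77.78 ≈ 156 years.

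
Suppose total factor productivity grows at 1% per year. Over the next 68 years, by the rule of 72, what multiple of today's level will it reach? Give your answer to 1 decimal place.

Doubling time ≈ 72/1 = 72.00 years.
68 years / 72.00 ≈ 0.94 doublings → factor 2^0.94 ≈ 1.9.

roughly 1.9 times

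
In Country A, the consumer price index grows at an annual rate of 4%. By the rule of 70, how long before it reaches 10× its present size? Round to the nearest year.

≈ 58 years

One doubling takes 70/4 = 17.50 years.
Reaching 10× takes log₂(10) ≈ 3.32 doublings.
3.32 × 17.50 ≈ 58 years.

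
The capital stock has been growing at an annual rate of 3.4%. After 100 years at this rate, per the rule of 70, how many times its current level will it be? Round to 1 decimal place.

≈ 29.0 times

Doubles every ≈ 20.59 years (70/3.4).
100 years is 4.86 doublings; 2^4.86 ≈ 29.0×.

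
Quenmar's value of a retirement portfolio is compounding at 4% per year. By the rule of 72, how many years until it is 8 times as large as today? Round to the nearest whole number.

At 4% it doubles every 72/4 ≈ 18.00 years.
8× is 3 doublings, so 3 × 18.00 ≈ 54 years.

about 54 years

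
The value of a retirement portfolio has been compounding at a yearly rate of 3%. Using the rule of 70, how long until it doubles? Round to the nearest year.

around 23 years

70/3 ≈ 23.33, so it doubles roughly every 23 years.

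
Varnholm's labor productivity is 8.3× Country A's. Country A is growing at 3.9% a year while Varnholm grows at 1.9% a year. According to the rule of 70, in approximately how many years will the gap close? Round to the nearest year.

around 107 years

What matters is the difference: 2 pp.
Rule of 70 on the gap: the ratio halves every 70/2 ≈ 35.00 years.
An 8.3× gap takes log₂(8.3) ≈ 3.05 halvings to close: 3.05 × 35.00 ≈ 107 years.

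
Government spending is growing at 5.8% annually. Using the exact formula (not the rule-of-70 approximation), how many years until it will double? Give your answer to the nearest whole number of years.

t = ln(2) / ln(1 + 0.058) = 0.6931 / 0.056380 ≈ 12.29.
≈ 12 years.

12 years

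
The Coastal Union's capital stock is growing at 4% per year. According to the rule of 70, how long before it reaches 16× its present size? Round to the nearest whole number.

Doubling time ≈ 70/4 = 17.50 years.
16 = 2^4, so 4 doublings → 70 years.

≈ 70 years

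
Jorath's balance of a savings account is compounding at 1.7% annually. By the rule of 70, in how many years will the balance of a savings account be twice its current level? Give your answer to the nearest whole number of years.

At 1.7%, doubling takes about 70/1.7 = 41.18 years.

≈ 41 years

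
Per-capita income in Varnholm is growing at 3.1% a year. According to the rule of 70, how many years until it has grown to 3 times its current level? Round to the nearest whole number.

At 3.1% it doubles every 70/3.1 ≈ 22.58 years.
Reaching 3× takes log₂(3) ≈ 1.58 doublings.
1.58 × 22.58 ≈ 36 years.

about 36 years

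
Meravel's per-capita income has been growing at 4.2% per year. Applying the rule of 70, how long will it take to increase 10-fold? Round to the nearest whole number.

approximately 55 years

At 4.2% it doubles every 70/4.2 ≈ 16.67 years.
10× is log₂ 10 ≈ 3.32 doublings, so ≈ 3.32 × 16.67 = 55 years.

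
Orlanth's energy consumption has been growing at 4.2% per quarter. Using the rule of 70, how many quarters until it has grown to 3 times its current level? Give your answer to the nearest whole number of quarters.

approximately 26 quarters

One doubling takes 70/4.2 = 16.67 quarters.
3× is log₂ 3 ≈ 1.58 doublings, so ≈ 1.58 × 16.67 = 26 quarters.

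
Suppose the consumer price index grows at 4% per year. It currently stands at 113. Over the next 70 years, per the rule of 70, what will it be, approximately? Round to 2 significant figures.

Doubling time ≈ 70/4 = 17.50 years.
70 years is 70/17.50 ≈ 4.00 doublings, a factor of 2^4.00 ≈ 16.00.
113 × 16.00 ≈ 1800.

≈ 1800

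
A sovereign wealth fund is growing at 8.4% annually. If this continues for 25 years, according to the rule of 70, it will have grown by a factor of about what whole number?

70/8.4 ≈ 8.33 years per doubling.
25 years fits 3 doublings: 2^3 = 8.

approximately 8 times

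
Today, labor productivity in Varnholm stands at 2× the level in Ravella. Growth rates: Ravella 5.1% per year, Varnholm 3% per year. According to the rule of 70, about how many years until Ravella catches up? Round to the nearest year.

roughly 33 years

Ravella gains on Varnholm at 5.1% − 3% = 2.1 points a year.
At that relative rate the gap halves every 70/2.1 ≈ 33.33 years.
A 2× gap closes after 1 halving: 1 × 33.33 ≈ 33 years.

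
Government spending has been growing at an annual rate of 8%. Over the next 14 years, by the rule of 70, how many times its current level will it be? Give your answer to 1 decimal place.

3.0 times

Doubling time ≈ 70/8 = 8.75 years.
14 years / 8.75 ≈ 1.60 doublings → factor 2^1.60 ≈ 3.0.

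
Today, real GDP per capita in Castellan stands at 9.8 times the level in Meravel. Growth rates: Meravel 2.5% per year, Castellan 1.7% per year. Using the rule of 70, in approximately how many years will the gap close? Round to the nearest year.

roughly 288 years

What matters is the difference: 0.8 pp.
Rule of 70 on the gap: the ratio halves every 70/0.8 ≈ 87.50 years.
A 9.8 times gap takes log₂(9.8) ≈ 3.29 halvings to close: 3.29 × 87.50 ≈ 288 years.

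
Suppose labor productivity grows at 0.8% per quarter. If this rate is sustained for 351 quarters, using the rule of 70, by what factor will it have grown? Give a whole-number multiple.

around 16 times

70/0.8 ≈ 87.50 quarters per doubling.
351 quarters fits 4 doublings: 2^4 = 16.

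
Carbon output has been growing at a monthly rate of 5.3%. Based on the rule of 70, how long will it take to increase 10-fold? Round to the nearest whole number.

One doubling takes 70/5.3 = 13.21 months.
Reaching 10× takes log₂(10) ≈ 3.32 doublings.
3.32 × 13.21 ≈ 44 months.

about 44 months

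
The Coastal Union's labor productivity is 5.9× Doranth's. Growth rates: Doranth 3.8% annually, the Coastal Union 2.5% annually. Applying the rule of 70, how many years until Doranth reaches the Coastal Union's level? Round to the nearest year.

Doranth gains on the Coastal Union at 3.8% − 2.5% = 1.3 points a year.
At that relative rate the gap halves every 70/1.3 ≈ 53.85 years.
A 5.9× gap takes log₂(5.9) ≈ 2.56 halvings to close: 2.56 × 53.85 ≈ 138 years.

around 138 years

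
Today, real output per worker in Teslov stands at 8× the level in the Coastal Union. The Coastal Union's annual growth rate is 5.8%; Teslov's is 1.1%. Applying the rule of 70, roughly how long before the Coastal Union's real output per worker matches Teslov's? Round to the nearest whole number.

roughly 45 years

The growth-rate gap is 5.8% − 1.1% = 4.7 percentage points.
So the ratio between them halves every 70/4.7 ≈ 14.89 years.
An 8× gap closes after 3 halvings: 3 × 14.89 ≈ 45 years.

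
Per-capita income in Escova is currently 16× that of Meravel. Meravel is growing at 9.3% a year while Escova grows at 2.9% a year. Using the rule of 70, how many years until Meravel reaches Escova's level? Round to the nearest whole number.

around 44 years

Meravel gains on Escova at 9.3% − 2.9% = 6.4 points a year.
At that relative rate the gap halves every 70/6.4 ≈ 10.94 years.
A 16× gap closes after 4 halvings: 4 × 10.94 ≈ 44 years.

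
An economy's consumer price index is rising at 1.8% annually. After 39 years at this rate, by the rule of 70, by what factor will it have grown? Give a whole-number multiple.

around 2 times

70/1.8 ≈ 38.89 years per doubling.
39 years fits 1 doubling: 2^1 = 2.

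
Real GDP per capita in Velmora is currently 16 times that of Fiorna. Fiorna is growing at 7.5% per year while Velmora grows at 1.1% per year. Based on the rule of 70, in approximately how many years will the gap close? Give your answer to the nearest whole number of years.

44 years

What matters is the difference: 6.4 pp.
Rule of 70 on the gap: the ratio halves every 70/6.4 ≈ 10.94 years.
A 16 times gap closes after 4 halvings: 4 × 10.94 ≈ 44 years.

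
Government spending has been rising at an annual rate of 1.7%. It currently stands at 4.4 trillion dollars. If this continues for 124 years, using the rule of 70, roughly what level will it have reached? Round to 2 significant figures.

roughly 35 trillion dollars

Doubling time ≈ 70/1.7 = 41.18 years.
124 years is 124/41.18 ≈ 3.01 doublings, a factor of 2^3.01 ≈ 8.06.
4.4 × 8.06 ≈ 35 trillion dollars.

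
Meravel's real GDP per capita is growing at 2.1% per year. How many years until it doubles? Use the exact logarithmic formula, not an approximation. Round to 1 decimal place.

33.4 years

t = ln(2) / ln(1 + 0.021) = 0.6931 / 0.020783 ≈ 33.35.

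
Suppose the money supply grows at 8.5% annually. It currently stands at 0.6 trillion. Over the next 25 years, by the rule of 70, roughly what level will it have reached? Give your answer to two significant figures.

4.9 trillion

It doubles every 70/8.5 ≈ 8.24 years, so 25 years is 3.03 doublings.
2^3.03 ≈ 8.17; 0.6 × 8.17 ≈ 4.9 trillion.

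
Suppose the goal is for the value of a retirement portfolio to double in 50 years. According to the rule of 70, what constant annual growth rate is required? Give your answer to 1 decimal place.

1.4% a year

70 / 50 ≈ 1.40, so about 1.4% a year.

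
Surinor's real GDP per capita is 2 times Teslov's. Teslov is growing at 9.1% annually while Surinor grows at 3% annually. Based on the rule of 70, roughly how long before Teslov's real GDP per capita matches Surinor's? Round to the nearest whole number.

Teslov gains on Surinor at 9.1% − 3% = 6.1 points a year.
At that relative rate the gap halves every 70/6.1 ≈ 11.48 years.
A 2 times gap closes after 1 halving: 1 × 11.48 ≈ 11 years.

11 years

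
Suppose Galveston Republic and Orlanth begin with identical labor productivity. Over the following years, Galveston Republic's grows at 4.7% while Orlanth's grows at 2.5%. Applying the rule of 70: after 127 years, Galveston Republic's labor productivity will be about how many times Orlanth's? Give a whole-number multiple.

Galveston Republic pulls ahead at 2.2 pp per year, so the ratio doubles every 70/2.2 ≈ 31.82 years.
In 127 years that's 3.99 doublings: 2^3.99 ≈ 16.

16 times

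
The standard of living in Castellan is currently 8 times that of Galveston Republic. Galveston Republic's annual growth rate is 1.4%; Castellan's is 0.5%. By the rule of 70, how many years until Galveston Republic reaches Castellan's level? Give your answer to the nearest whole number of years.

≈ 233 years

Galveston Republic gains on Castellan at 1.4% − 0.5% = 0.9 points a year.
At that relative rate the gap halves every 70/0.9 ≈ 77.78 years.
An 8 times gap closes after 3 halvings: 3 × 77.78 ≈ 233 years.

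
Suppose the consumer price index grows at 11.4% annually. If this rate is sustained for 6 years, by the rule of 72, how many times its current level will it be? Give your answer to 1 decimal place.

1.9 times

Doubles every ≈ 6.32 years (72/11.4).
6 years is 0.95 doublings; 2^0.95 ≈ 1.9×.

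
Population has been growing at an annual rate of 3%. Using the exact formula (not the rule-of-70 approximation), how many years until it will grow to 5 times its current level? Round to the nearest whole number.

54 years

t = ln(5) / ln(1 + 0.03) = 1.6094 / 0.029559 ≈ 54.45.
≈ 54 years.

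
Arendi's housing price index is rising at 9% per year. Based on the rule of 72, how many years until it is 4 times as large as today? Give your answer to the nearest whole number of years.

16 years

Doubling time ≈ 72/9 = 8.00 years.
4 = 2^2, so 2 doublings → 16 years.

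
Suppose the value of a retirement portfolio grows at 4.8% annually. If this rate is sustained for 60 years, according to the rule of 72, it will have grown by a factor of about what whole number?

Doubling time ≈ 72/4.8 = 15.00 years.
60/15.00 ≈ 4 doublings, so about 2^4 = 16×.

≈ 16 times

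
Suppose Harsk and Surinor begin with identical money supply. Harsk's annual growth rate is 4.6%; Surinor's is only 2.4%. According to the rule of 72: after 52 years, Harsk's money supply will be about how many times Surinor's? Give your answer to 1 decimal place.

≈ 3.0 times

Rate gap = 4.6% − 2.4% = 2.2 points.
The ratio doubles every 72/2.2 ≈ 32.73 years.
52/32.73 ≈ 1.59 doublings → ratio ≈ 2^1.59 ≈ 3.0.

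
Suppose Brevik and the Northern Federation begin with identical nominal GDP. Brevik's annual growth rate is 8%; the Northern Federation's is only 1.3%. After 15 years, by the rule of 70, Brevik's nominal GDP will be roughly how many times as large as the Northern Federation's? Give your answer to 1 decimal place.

around 2.7 times

Rate gap = 8% − 1.3% = 6.7 points.
The ratio doubles every 70/6.7 ≈ 10.45 years.
15/10.45 ≈ 1.44 doublings → ratio ≈ 2^1.44 ≈ 2.7.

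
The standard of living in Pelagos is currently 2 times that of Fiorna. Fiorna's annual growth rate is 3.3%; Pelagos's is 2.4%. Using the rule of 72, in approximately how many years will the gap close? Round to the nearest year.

around 80 years

What matters is the difference: 0.9 pp.
Rule of 72 on the gap: the ratio halves every 72/0.9 ≈ 80.00 years.
A 2 times gap closes after 1 halving: 1 × 80.00 ≈ 80 years.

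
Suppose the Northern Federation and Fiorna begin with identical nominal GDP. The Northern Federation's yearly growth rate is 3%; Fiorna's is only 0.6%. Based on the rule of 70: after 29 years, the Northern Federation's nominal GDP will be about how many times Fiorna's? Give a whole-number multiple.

Only the 2.4-point difference matters.
70/2.4 ≈ 29.17 years per doubling of the ratio; 29 years gives 0.99 doublings, so ≈ 2×.

roughly 2 times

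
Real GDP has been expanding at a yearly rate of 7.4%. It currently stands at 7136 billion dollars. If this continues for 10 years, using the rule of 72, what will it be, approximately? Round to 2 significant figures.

It doubles every 72/7.4 ≈ 9.73 years, so 10 years is 1.03 doublings.
2^1.03 ≈ 2.04; 7136 × 2.04 ≈ 15000 billion dollars.

around 15000 billion dollars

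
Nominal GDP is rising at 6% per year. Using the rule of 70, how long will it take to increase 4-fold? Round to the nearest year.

Doubling time ≈ 70/6 = 11.67 years.
Getting to 4× needs 2 doublings: 2 × 11.67 ≈ 23 years.

roughly 23 years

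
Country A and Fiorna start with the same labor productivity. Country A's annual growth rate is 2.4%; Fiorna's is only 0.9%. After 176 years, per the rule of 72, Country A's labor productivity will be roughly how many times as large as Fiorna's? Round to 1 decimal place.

Rate gap = 2.4% − 0.9% = 1.5 points.
The ratio doubles every 72/1.5 ≈ 48.00 years.
176/48.00 ≈ 3.67 doublings → ratio ≈ 2^3.67 ≈ 12.7.

12.7 times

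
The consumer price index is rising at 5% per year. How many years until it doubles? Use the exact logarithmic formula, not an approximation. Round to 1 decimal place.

t = ln(2) / ln(1 + 0.05) = 0.6931 / 0.048790 ≈ 14.21.

14.2 years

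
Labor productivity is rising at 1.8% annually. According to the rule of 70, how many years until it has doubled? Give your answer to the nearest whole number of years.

39 years

Doubling time ≈ 70 / 1.8 = 38.89 years.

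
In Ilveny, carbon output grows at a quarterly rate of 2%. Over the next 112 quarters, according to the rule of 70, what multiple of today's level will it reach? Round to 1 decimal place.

approximately 9.2 times

Doubles every ≈ 35.00 quarters (70/2).
112 quarters is 3.20 doublings; 2^3.20 ≈ 9.2×.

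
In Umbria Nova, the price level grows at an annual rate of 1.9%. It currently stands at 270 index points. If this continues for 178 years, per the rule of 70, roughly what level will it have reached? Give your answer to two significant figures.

Doubling time ≈ 70/1.9 = 36.84 years.
178 years is 178/36.84 ≈ 4.83 doublings, a factor of 2^4.83 ≈ 28.44.
270 × 28.44 ≈ 7700 index points.

roughly 7700 index points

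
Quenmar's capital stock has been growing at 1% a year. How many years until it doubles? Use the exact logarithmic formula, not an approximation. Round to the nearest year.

t = ln(2) / ln(1 + 0.01) = 0.6931 / 0.009950 ≈ 69.66.
≈ 70 years.

70 years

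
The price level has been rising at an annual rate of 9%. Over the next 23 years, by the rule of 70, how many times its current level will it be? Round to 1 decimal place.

Doubles every ≈ 7.78 years (70/9).
23 years is 2.96 doublings; 2^2.96 ≈ 7.8×.

around 7.8 times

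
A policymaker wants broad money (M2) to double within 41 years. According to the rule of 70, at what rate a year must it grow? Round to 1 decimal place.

about 1.7%

70 / 41 ≈ 1.71, so about 1.7% a year.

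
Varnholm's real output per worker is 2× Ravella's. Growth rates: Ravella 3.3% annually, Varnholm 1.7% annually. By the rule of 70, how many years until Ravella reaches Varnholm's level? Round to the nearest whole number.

What matters is the difference: 1.6 pp.
Rule of 70 on the gap: the ratio halves every 70/1.6 ≈ 43.75 years.
A 2× gap closes after 1 halving: 1 × 43.75 ≈ 44 years.

roughly 44 years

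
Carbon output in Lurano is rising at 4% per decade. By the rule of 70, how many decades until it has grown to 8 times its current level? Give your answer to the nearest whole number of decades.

approximately 53 decades

At 4% it doubles every 70/4 ≈ 17.50 decades.
Getting to 8× needs 3 doublings: 3 × 17.50 ≈ 53 decades.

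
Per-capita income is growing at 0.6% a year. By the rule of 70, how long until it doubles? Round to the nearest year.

70/0.6 ≈ 116.67, so it doubles roughly every 117 years.

117 years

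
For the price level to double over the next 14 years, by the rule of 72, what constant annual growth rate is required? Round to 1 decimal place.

roughly 5.1%

72 / 14 ≈ 5.14, so about 5.1% annually.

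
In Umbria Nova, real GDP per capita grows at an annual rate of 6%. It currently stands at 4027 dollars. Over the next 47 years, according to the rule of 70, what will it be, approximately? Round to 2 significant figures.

approximately 66000 dollars

Doubling time ≈ 70/6 = 11.67 years.
47 years is 47/11.67 ≈ 4.03 doublings, a factor of 2^4.03 ≈ 16.34.
4027 × 16.34 ≈ 66000 dollars.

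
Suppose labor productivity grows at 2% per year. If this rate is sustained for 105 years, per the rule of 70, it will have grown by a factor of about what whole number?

roughly 8 times

Doubling time ≈ 70/2 = 35.00 years.
105/35.00 ≈ 3 doublings, so about 2^3 = 8×.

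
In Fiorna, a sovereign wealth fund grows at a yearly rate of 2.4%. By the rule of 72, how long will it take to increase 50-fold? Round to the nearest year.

One doubling takes 72/2.4 = 30.00 years.
Reaching 50× takes log₂(50) ≈ 5.64 doublings.
5.64 × 30.00 ≈ 169 years.

about 169 years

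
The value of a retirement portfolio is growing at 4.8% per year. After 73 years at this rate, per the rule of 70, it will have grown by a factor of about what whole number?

≈ 32 times

70/4.8 ≈ 14.58 years per doubling.
73 years fits 5 doublings: 2^5 = 32.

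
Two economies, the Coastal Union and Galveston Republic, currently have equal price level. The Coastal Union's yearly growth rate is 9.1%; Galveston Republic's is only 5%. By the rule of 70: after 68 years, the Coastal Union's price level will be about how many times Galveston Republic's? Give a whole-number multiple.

≈ 16 times

Only the 4.1-point difference matters.
70/4.1 ≈ 17.07 years per doubling of the ratio; 68 years gives 3.98 doublings, so ≈ 16×.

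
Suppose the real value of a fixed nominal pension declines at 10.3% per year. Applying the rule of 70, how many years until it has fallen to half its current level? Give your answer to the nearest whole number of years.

≈ 7 years

Halving time ≈ 70 / 10.3 = 6.80 → 7 years.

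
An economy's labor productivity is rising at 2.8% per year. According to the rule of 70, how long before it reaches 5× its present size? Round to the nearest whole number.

approximately 58 years

One doubling takes 70/2.8 = 25.00 years.
5× is log₂ 5 ≈ 2.32 doublings, so ≈ 2.32 × 25.00 = 58 years.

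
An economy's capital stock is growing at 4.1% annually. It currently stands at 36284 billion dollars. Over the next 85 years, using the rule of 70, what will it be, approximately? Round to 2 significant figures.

It doubles every 70/4.1 ≈ 17.07 years, so 85 years is 4.98 doublings.
2^4.98 ≈ 31.56; 36284 × 31.56 ≈ 1100000 billion dollars.

1100000 billion dollars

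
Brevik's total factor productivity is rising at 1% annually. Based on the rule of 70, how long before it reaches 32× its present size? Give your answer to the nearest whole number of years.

approximately 350 years

At 1% it doubles every 70/1 ≈ 70.00 years.
32× is 5 doublings, so 5 × 70.00 ≈ 350 years.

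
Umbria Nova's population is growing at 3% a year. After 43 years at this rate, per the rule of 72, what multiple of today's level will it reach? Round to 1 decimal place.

Doubles every ≈ 24.00 years (72/3).
43 years is 1.79 doublings; 2^1.79 ≈ 3.5×.

about 3.5 times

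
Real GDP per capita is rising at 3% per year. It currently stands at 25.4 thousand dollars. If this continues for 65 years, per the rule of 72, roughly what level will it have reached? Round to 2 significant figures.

roughly 170 thousand dollars

It doubles every 72/3 ≈ 24.00 years, so 65 years is 2.71 doublings.
2^2.71 ≈ 6.54; 25.4 × 6.54 ≈ 170 thousand dollars.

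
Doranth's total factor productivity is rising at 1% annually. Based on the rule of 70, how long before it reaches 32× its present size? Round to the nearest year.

350 years

At 1% it doubles every 70/1 ≈ 70.00 years.
32 = 2^5, so 5 doublings → 350 years.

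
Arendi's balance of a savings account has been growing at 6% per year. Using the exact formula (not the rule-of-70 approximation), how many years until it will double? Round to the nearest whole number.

t = ln(2) / ln(1 + 0.06) = 0.6931 / 0.058269 ≈ 11.89.
≈ 12 years.

12 years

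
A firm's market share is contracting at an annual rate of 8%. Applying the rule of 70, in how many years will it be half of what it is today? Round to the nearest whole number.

9 years

The rule works in reverse for decay: 70/8 ≈ 8.75 years to halve.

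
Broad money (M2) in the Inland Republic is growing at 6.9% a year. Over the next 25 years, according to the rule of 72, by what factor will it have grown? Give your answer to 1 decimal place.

Doubling time ≈ 72/6.9 = 10.43 years.
25 years / 10.43 ≈ 2.40 doublings → factor 2^2.40 ≈ 5.3.

around 5.3 times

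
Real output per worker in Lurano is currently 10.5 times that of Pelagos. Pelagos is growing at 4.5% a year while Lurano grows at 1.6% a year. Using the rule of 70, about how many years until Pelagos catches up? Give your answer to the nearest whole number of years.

roughly 82 years

What matters is the difference: 2.9 pp.
Rule of 70 on the gap: the ratio halves every 70/2.9 ≈ 24.14 years.
A 10.5 times gap takes log₂(10.5) ≈ 3.39 halvings to close: 3.39 × 24.14 ≈ 82 years.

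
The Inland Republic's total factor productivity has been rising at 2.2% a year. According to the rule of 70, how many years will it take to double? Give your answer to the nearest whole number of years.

about 32 years

70/2.2 ≈ 31.82, so it doubles roughly every 32 years.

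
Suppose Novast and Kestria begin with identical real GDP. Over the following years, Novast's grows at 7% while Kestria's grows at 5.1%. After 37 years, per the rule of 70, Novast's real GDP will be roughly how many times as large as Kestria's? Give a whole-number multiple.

about 2 times

Only the 1.9-point difference matters.
70/1.9 ≈ 36.84 years per doubling of the ratio; 37 years gives 1.00 doublings, so ≈ 2×.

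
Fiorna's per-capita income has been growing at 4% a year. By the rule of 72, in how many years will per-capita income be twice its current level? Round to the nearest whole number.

Doubling time ≈ 72 / 4 = 18.00 years.

roughly 18 years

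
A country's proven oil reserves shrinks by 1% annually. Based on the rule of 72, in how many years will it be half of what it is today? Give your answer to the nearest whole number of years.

Halving time ≈ 72 / 1 = 72.00 → 72 years.

approximately 72 years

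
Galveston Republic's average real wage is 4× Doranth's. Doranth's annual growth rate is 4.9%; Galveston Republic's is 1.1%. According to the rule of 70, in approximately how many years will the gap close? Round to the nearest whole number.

about 37 years

Doranth gains on Galveston Republic at 4.9% − 1.1% = 3.8 points a year.
At that relative rate the gap halves every 70/3.8 ≈ 18.42 years.
A 4× gap closes after 2 halvings: 2 × 18.42 ≈ 37 years.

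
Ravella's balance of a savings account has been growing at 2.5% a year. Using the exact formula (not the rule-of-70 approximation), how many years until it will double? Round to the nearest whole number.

t = ln(2) / ln(1 + 0.025) = 0.6931 / 0.024693 ≈ 28.07.
≈ 28 years.

28 years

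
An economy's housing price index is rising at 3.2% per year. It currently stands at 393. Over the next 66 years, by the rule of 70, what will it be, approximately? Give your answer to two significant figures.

approximately 3200

It doubles every 70/3.2 ≈ 21.88 years, so 66 years is 3.02 doublings.
2^3.02 ≈ 8.11; 393 × 8.11 ≈ 3200.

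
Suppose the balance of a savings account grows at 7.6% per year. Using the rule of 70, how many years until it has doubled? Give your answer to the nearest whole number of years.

approximately 9 years

At 7.6%, doubling takes about 70/7.6 = 9.21 years.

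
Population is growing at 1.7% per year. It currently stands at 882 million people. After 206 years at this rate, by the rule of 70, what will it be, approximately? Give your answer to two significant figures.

≈ 28000 million people

Doubling time ≈ 70/1.7 = 41.18 years.
206 years is 206/41.18 ≈ 5.00 doublings, a factor of 2^5.00 ≈ 32.00.
882 × 32.00 ≈ 28000 million people.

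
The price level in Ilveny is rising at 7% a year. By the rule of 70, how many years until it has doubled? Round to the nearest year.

around 10 years

At 7%, doubling takes about 70/7 = 10.00 years.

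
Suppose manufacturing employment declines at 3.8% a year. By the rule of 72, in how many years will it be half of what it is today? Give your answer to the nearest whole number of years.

about 19 years

The rule works in reverse for decay: 72/3.8 ≈ 18.95 years to halve.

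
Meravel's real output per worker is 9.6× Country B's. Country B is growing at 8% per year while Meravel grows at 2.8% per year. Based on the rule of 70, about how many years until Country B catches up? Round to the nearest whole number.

Country B gains on Meravel at 8% − 2.8% = 5.2 points a year.
At that relative rate the gap halves every 70/5.2 ≈ 13.46 years.
A 9.6× gap takes log₂(9.6) ≈ 3.26 halvings to close: 3.26 × 13.46 ≈ 44 years.

approximately 44 years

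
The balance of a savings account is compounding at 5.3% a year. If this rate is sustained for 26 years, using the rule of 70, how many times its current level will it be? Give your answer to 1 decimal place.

Doubling time ≈ 70/5.3 = 13.21 years.
26 years / 13.21 ≈ 1.97 doublings → factor 2^1.97 ≈ 3.9.

3.9 times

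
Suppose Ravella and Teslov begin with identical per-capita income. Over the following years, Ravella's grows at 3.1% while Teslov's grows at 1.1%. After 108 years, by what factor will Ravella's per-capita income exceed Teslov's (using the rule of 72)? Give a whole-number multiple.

Rate gap = 3.1% − 1.1% = 2 points.
The ratio doubles every 72/2 ≈ 36.00 years.
108/36.00 ≈ 3.00 doublings → ratio ≈ 2^3.00 ≈ 8.

about 8 times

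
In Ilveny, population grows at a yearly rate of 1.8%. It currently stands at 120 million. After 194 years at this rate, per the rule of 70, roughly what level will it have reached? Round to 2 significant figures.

It doubles every 70/1.8 ≈ 38.89 years, so 194 years is 4.99 doublings.
2^4.99 ≈ 31.78; 120 × 31.78 ≈ 3800 million.

≈ 3800 million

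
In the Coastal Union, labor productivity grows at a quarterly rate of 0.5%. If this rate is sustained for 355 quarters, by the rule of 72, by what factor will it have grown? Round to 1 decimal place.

Doubles every ≈ 144.00 quarters (72/0.5).
355 quarters is 2.47 doublings; 2^2.47 ≈ 5.5×.

roughly 5.5 times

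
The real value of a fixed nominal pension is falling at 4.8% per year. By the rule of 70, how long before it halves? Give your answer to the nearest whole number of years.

Falling at 4.8%, it halves about every 70/4.8 = 14.58 years.

roughly 15 years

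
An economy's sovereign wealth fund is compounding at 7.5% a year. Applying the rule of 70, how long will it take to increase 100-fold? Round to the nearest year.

One doubling takes 70/7.5 = 9.33 years.
100× is log₂ 100 ≈ 6.64 doublings, so ≈ 6.64 × 9.33 = 62 years.

approximately 62 years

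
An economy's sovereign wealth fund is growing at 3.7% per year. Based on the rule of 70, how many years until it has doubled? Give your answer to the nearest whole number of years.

roughly 19 years

70/3.7 ≈ 18.92, so it doubles roughly every 19 years.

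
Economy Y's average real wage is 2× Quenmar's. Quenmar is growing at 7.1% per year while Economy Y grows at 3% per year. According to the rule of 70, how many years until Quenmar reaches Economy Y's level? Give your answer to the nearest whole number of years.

Quenmar gains on Economy Y at 7.1% − 3% = 4.1 points a year.
At that relative rate the gap halves every 70/4.1 ≈ 17.07 years.
A 2× gap closes after 1 halving: 1 × 17.07 ≈ 17 years.

about 17 years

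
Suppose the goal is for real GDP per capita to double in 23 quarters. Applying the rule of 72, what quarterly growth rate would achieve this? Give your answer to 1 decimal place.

3.1%

72 / 23 ≈ 3.13, so about 3.1% per quarter.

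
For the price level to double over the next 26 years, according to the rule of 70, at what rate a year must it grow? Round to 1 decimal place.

2.7% a year

70 / 26 ≈ 2.69, so about 2.7% a year.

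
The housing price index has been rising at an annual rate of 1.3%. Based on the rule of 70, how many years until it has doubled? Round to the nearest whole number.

54 years

70/1.3 ≈ 53.85, so it doubles roughly every 54 years.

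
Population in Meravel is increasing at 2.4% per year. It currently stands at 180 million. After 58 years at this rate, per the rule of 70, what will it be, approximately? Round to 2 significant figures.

about 710 million

It doubles every 70/2.4 ≈ 29.17 years, so 58 years is 1.99 doublings.
2^1.99 ≈ 3.97; 180 × 3.97 ≈ 710 million.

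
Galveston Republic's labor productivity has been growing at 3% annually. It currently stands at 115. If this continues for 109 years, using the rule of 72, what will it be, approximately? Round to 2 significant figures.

It doubles every 72/3 ≈ 24.00 years, so 109 years is 4.54 doublings.
2^4.54 ≈ 23.26; 115 × 23.26 ≈ 2700.

2700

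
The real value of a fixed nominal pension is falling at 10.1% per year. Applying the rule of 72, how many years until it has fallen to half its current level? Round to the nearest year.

Halving time ≈ 72 / 10.1 = 7.13 → 7 years.

around 7 years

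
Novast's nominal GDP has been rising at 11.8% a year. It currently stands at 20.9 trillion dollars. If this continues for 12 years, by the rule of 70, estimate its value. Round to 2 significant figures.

around 85 trillion dollars

It doubles every 70/11.8 ≈ 5.93 years, so 12 years is 2.02 doublings.
2^2.02 ≈ 4.06; 20.9 × 4.06 ≈ 85 trillion dollars.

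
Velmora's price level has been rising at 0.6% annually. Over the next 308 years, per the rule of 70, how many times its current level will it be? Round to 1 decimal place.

Doubling time ≈ 70/0.6 = 116.67 years.
308 years / 116.67 ≈ 2.64 doublings → factor 2^2.64 ≈ 6.2.

about 6.2 times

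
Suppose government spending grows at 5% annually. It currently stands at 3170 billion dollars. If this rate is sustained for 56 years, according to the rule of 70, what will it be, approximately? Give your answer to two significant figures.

It doubles every 70/5 ≈ 14.00 years, so 56 years is 4.00 doublings.
2^4.00 ≈ 16.00; 3170 × 16.00 ≈ 51000 billion dollars.

roughly 51000 billion dollars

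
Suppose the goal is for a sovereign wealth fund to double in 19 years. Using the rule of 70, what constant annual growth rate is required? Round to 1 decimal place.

70 / 19 ≈ 3.68, so about 3.7% annually.

roughly 3.7%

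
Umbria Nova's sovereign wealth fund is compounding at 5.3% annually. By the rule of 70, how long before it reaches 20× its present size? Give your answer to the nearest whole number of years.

approximately 57 years

At 5.3% it doubles every 70/5.3 ≈ 13.21 years.
20× is log₂ 20 ≈ 4.32 doublings, so ≈ 4.32 × 13.21 = 57 years.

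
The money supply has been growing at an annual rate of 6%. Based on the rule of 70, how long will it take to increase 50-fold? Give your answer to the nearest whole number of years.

around 66 years

Doubling time ≈ 70/6 = 11.67 years.
50× is log₂ 50 ≈ 5.64 doublings, so ≈ 5.64 × 11.67 = 66 years.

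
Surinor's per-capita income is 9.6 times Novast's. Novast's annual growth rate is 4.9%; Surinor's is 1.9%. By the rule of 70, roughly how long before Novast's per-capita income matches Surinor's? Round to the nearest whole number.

around 76 years

What matters is the difference: 3 pp.
Rule of 70 on the gap: the ratio halves every 70/3 ≈ 23.33 years.
A 9.6 times gap takes log₂(9.6) ≈ 3.26 halvings to close: 3.26 × 23.33 ≈ 76 years.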